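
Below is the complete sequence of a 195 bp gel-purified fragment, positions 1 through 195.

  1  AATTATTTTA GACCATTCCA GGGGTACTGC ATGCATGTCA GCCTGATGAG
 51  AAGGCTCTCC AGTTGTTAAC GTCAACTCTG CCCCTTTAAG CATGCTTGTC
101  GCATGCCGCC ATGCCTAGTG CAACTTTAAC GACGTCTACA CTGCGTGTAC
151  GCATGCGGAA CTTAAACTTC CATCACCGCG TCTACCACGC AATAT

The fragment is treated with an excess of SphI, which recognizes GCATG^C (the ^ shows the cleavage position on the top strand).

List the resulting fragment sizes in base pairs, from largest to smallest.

SphI sites (GCATGC) start at positions 29, 90, 101, 151.
SphI cuts after base 5 of each site (before the last base), so after positions 33, 94, 105, 155.
Linear molecule, 4 cuts → 5 fragments:
  1–33 → 33 bp
  34–94 → 61 bp
  95–105 → 11 bp
  106–155 → 50 bp
  156–195 → 40 bp
Sorted largest to smallest: 61, 50, 40, 33, 11 bp.

61, 50, 40, 33, 11 bp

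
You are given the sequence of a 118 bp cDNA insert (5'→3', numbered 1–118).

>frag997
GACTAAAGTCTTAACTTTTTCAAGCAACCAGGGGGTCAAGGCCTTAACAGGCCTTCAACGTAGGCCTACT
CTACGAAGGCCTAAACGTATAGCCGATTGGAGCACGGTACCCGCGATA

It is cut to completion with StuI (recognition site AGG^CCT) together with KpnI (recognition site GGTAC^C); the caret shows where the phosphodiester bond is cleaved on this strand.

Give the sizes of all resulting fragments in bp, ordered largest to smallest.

41, 31, 15, 13, 10, 8 bp

StuI sites (AGGCCT) start at positions 39, 49, 62, 77.
StuI cuts after base 3 of each site, so after positions 41, 51, 64, 79.
The KpnI site (GGTACC) starts at position 106.
KpnI cuts after base 5 of each site (before the last base), so after position 110.
Combined cut positions: 41, 51, 64, 79, 110.
Linear molecule, 5 cuts → 6 fragments:
  1–41 → 41 bp
  42–51 → 10 bp
  52–64 → 13 bp
  65–79 → 15 bp
  80–110 → 31 bp
  111–118 → 8 bp
Sorted largest to smallest: 41, 31, 15, 13, 10, 8 bp.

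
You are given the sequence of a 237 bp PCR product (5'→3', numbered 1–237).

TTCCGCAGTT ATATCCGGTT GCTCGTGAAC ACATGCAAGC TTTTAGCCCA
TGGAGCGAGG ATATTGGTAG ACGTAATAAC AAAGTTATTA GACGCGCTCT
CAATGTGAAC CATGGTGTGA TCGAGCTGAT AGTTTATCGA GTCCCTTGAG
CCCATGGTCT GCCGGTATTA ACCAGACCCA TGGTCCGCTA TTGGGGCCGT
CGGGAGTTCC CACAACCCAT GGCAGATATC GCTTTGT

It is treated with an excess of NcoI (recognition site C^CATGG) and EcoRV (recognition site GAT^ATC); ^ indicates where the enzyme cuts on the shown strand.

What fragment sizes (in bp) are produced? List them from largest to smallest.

NcoI sites (CCATGG) start at positions 48, 110, 152, 178, 217.
NcoI cuts after the first base of each site, so after positions 48, 110, 152, 178, 217.
The EcoRV site (GATATC) starts at position 225.
EcoRV cuts after base 3 of each site, so after position 227.
Combined cut positions: 48, 110, 152, 178, 217, 227.
Linear molecule, 6 cuts → 7 fragments:
  1–48 → 48 bp
  49–110 → 62 bp
  111–152 → 42 bp
  153–178 → 26 bp
  179–217 → 39 bp
  218–227 → 10 bp
  228–237 → 10 bp
Sorted largest to smallest: 62, 48, 42, 39, 26, 10, 10 bp.

62, 48, 42, 39, 26, 10, 10 bp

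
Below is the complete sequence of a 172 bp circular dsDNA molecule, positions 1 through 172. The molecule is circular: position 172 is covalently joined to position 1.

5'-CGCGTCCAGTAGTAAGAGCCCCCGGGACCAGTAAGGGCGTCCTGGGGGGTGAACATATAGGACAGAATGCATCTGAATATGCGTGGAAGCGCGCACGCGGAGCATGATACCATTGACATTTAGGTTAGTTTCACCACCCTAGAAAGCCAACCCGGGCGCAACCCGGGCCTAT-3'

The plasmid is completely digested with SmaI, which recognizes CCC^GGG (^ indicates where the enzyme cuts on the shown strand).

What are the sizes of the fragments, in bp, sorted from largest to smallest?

130, 31, 11 bp

SmaI sites (CCCGGG) start at positions 21, 151, 162.
SmaI cuts after base 3 of each site, so after positions 23, 153, 164.
Circular molecule, 3 cuts → 3 fragments:
  24–153 → 130 bp
  154–164 → 11 bp
  165–172 then 1–23 → 8 + 23 = 31 bp
Sorted largest to smallest: 130, 31, 11 bp.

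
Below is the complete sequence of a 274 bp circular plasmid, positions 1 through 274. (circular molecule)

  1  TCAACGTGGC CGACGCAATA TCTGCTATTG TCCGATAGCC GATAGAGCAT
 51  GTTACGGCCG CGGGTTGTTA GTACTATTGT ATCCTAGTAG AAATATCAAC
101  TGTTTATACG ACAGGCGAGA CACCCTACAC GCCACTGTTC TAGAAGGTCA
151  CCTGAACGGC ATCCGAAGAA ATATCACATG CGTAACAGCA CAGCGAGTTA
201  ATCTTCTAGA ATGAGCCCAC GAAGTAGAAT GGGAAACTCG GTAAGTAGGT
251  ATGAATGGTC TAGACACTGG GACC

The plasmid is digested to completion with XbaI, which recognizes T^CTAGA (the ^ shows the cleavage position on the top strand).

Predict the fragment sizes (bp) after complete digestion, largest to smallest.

XbaI sites (TCTAGA) start at positions 139, 205, 259.
XbaI cuts after the first base of each site, so after positions 139, 205, 259.
Circular molecule, 3 cuts → 3 fragments:
  140–205 → 66 bp
  206–259 → 54 bp
  260–274 then 1–139 → 15 + 139 = 154 bp
Sorted largest to smallest: 154, 66, 54 bp.

154, 66, 54 bp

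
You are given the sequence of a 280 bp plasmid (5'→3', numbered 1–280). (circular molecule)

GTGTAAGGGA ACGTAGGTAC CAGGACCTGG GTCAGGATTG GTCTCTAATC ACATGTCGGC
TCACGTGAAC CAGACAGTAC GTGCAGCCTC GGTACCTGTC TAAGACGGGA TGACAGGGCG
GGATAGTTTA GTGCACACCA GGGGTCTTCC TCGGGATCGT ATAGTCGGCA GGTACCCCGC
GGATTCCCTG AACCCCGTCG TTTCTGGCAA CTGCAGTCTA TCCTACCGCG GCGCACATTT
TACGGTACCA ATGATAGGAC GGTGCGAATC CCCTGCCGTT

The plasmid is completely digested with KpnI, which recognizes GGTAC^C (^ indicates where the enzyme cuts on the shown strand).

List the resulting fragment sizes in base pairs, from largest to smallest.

KpnI sites (GGTACC) start at positions 16, 91, 171, 244.
KpnI cuts after base 5 of each site (before the last base), so after positions 20, 95, 175, 248.
Circular molecule, 4 cuts → 4 fragments:
  21–95 → 75 bp
  96–175 → 80 bp
  176–248 → 73 bp
  249–280 then 1–20 → 32 + 20 = 52 bp
Sorted largest to smallest: 80, 75, 73, 52 bp.

80, 75, 73, 52 bp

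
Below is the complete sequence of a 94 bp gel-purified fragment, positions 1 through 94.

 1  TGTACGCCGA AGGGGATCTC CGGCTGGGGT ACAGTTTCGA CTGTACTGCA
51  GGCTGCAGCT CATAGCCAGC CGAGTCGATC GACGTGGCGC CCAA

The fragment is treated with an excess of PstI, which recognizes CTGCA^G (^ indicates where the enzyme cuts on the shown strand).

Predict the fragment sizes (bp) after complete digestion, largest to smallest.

50, 37, 7 bp

PstI sites (CTGCAG) start at positions 46, 53.
PstI cuts after base 5 of each site (before the last base), so after positions 50, 57.
Linear molecule, 2 cuts → 3 fragments:
  1–50 → 50 bp
  51–57 → 7 bp
  58–94 → 37 bp
Sorted largest to smallest: 50, 37, 7 bp.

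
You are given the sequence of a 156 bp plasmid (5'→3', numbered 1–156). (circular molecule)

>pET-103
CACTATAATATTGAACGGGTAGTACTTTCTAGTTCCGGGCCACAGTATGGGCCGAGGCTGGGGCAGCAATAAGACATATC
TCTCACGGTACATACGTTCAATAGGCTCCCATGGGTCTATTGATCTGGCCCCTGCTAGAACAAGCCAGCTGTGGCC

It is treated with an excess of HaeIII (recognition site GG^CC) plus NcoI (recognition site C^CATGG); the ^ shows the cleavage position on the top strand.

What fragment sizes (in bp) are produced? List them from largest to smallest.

58, 41, 26, 19, 12 bp

HaeIII sites (GGCC) start at positions 38, 50, 127, 153.
HaeIII cuts after base 2 of each site, so after positions 39, 51, 128, 154.
The NcoI site (CCATGG) starts at position 109.
NcoI cuts after the first base of each site, so after position 109.
Combined cut positions: 39, 51, 109, 128, 154.
Circular molecule, 5 cuts → 5 fragments:
  40–51 → 12 bp
  52–109 → 58 bp
  110–128 → 19 bp
  129–154 → 26 bp
  155–156 then 1–39 → 2 + 39 = 41 bp
Sorted largest to smallest: 58, 41, 26, 19, 12 bp.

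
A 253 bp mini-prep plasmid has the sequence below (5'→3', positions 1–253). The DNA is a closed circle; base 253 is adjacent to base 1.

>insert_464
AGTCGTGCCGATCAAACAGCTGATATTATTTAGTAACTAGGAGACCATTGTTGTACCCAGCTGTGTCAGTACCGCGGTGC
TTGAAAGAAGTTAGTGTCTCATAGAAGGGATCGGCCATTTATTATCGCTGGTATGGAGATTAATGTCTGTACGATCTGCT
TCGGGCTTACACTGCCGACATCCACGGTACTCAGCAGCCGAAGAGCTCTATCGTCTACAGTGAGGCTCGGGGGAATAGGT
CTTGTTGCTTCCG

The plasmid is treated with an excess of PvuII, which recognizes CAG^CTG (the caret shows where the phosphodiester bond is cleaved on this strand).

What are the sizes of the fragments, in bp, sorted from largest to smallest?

212, 41 bp

PvuII sites (CAGCTG) start at positions 17, 58.
PvuII cuts after base 3 of each site, so after positions 19, 60.
Circular molecule, 2 cuts → 2 fragments:
  20–60 → 41 bp
  61–253 then 1–19 → 193 + 19 = 212 bp
Sorted largest to smallest: 212, 41 bp.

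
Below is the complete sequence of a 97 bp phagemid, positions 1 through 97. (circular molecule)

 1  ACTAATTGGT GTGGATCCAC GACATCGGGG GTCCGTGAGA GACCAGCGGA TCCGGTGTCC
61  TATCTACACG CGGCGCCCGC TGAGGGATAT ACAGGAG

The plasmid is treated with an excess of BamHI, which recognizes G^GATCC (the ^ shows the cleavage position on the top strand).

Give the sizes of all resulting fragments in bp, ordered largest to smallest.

62, 35 bp

BamHI sites (GGATCC) start at positions 13, 48.
BamHI cuts after the first base of each site, so after positions 13, 48.
Circular molecule, 2 cuts → 2 fragments:
  14–48 → 35 bp
  49–97 then 1–13 → 49 + 13 = 62 bp
Sorted largest to smallest: 62, 35 bp.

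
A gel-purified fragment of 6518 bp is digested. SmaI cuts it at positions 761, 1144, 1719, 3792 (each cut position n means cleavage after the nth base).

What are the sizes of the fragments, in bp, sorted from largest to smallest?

Linear molecule, 4 cuts → 5 fragments:
  761 − 0 = 761 bp
  1144 − 761 = 383 bp
  1719 − 1144 = 575 bp
  3792 − 1719 = 2073 bp
  6518 − 3792 = 2726 bp
Sorted largest to smallest: 2726, 2073, 761, 575, 383 bp.

2726, 2073, 761, 575, 383 bp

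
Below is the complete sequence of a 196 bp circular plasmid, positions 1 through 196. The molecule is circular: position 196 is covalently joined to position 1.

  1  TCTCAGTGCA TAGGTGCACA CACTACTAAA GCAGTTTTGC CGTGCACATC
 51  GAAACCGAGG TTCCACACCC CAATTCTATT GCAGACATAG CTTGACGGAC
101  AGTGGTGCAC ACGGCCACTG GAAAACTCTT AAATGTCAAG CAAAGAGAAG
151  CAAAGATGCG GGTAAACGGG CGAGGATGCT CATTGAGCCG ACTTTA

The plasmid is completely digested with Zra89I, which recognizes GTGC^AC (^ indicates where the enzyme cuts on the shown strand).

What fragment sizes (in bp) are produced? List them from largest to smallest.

Zra89I sites (GTGCAC) start at positions 14, 42, 105.
Zra89I cuts after base 4 of each site, so after positions 17, 45, 108.
Circular molecule, 3 cuts → 3 fragments:
  18–45 → 28 bp
  46–108 → 63 bp
  109–196 then 1–17 → 88 + 17 = 105 bp
Sorted largest to smallest: 105, 63, 28 bp.

105, 63, 28 bp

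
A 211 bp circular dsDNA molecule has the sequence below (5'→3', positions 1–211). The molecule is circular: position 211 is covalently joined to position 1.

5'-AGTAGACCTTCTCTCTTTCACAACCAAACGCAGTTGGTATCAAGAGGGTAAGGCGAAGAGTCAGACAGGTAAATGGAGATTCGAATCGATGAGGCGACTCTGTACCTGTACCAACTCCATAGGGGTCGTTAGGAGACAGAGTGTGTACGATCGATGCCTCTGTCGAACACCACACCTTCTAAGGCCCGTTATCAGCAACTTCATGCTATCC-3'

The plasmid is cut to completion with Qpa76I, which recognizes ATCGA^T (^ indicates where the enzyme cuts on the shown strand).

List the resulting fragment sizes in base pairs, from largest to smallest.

Qpa76I sites (ATCGAT) start at positions 85, 150.
Qpa76I cuts after base 5 of each site (before the last base), so after positions 89, 154.
Circular molecule, 2 cuts → 2 fragments:
  90–154 → 65 bp
  155–211 then 1–89 → 57 + 89 = 146 bp
Sorted largest to smallest: 146, 65 bp.

146, 65 bp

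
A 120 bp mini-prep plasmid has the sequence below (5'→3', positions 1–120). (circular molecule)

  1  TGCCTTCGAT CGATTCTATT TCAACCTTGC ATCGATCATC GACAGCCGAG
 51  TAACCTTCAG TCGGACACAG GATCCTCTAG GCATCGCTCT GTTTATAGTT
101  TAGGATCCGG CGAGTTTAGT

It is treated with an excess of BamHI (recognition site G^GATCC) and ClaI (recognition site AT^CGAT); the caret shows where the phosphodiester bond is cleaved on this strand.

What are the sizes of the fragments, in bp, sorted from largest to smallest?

BamHI sites (GGATCC) start at positions 70, 103.
BamHI cuts after the first base of each site, so after positions 70, 103.
ClaI sites (ATCGAT) start at positions 9, 31.
ClaI cuts after base 2 of each site, so after positions 10, 32.
Combined cut positions: 10, 32, 70, 103.
Circular molecule, 4 cuts → 4 fragments:
  11–32 → 22 bp
  33–70 → 38 bp
  71–103 → 33 bp
  104–120 then 1–10 → 17 + 10 = 27 bp
Sorted largest to smallest: 38, 33, 27, 22 bp.

38, 33, 27, 22 bp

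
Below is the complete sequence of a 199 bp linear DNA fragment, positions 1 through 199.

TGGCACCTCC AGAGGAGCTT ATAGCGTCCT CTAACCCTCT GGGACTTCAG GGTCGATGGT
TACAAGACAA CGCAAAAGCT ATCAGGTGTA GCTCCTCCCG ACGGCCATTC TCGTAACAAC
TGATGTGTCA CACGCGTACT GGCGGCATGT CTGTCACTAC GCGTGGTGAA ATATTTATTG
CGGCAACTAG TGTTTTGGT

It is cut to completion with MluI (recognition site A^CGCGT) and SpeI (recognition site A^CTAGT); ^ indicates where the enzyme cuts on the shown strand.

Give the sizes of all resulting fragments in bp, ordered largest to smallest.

MluI sites (ACGCGT) start at positions 132, 159.
MluI cuts after the first base of each site, so after positions 132, 159.
The SpeI site (ACTAGT) starts at position 186.
SpeI cuts after the first base of each site, so after position 186.
Combined cut positions: 132, 159, 186.
Linear molecule, 3 cuts → 4 fragments:
  1–132 → 132 bp
  133–159 → 27 bp
  160–186 → 27 bp
  187–199 → 13 bp
Sorted largest to smallest: 132, 27, 27, 13 bp.

132, 27, 27, 13 bp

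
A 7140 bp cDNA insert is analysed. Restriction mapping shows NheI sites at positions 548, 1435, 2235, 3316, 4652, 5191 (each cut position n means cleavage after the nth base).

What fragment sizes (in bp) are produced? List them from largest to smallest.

1949, 1336, 1081, 887, 800, 548, 539 bp

Linear molecule, 6 cuts → 7 fragments:
  548 − 0 = 548 bp
  1435 − 548 = 887 bp
  2235 − 1435 = 800 bp
  3316 − 2235 = 1081 bp
  4652 − 3316 = 1336 bp
  5191 − 4652 = 539 bp
  7140 − 5191 = 1949 bp
Sorted largest to smallest: 1949, 1336, 1081, 887, 800, 548, 539 bp.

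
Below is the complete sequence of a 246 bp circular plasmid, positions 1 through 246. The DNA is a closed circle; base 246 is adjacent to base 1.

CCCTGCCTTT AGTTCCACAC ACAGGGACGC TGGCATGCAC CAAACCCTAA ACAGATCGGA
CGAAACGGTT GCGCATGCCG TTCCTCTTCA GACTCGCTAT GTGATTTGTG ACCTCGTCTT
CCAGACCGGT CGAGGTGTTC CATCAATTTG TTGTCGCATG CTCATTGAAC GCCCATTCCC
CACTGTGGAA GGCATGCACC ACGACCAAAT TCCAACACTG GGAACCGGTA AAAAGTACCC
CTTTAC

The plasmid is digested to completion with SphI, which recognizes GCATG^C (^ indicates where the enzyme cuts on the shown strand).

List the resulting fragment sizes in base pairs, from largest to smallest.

87, 83, 40, 36 bp

SphI sites (GCATGC) start at positions 33, 73, 156, 192.
SphI cuts after base 5 of each site (before the last base), so after positions 37, 77, 160, 196.
Circular molecule, 4 cuts → 4 fragments:
  38–77 → 40 bp
  78–160 → 83 bp
  161–196 → 36 bp
  197–246 then 1–37 → 50 + 37 = 87 bp
Sorted largest to smallest: 87, 83, 40, 36 bp.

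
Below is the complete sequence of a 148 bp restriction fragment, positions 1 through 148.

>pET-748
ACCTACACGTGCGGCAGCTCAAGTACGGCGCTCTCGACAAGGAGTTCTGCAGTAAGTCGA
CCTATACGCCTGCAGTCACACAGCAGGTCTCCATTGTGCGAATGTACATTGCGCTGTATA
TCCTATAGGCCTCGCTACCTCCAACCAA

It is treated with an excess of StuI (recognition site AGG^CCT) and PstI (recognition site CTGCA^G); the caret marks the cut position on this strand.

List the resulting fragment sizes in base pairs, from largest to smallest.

The StuI site (AGGCCT) starts at position 127.
StuI cuts after base 3 of each site, so after position 129.
PstI sites (CTGCAG) start at positions 47, 70.
PstI cuts after base 5 of each site (before the last base), so after positions 51, 74.
Combined cut positions: 51, 74, 129.
Linear molecule, 3 cuts → 4 fragments:
  1–51 → 51 bp
  52–74 → 23 bp
  75–129 → 55 bp
  130–148 → 19 bp
Sorted largest to smallest: 55, 51, 23, 19 bp.

55, 51, 23, 19 bp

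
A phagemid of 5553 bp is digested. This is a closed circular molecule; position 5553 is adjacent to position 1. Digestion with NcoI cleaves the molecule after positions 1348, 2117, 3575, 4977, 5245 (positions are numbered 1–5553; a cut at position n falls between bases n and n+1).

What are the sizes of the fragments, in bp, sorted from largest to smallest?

1656, 1458, 1402, 769, 268 bp

Circular molecule, 5 cuts → 5 fragments:
  2117 − 1348 = 769 bp
  3575 − 2117 = 1458 bp
  4977 − 3575 = 1402 bp
  5245 − 4977 = 268 bp
  wrap: 5553 − 5245 + 1348 = 1656 bp
Sorted largest to smallest: 1656, 1458, 1402, 769, 268 bp.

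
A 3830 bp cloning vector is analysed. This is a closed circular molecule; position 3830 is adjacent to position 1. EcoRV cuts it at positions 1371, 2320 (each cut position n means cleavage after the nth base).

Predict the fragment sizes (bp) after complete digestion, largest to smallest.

Circular molecule, 2 cuts → 2 fragments:
  2320 − 1371 = 949 bp
  wrap: 3830 − 2320 + 1371 = 2881 bp
Sorted largest to smallest: 2881, 949 bp.

2881, 949 bp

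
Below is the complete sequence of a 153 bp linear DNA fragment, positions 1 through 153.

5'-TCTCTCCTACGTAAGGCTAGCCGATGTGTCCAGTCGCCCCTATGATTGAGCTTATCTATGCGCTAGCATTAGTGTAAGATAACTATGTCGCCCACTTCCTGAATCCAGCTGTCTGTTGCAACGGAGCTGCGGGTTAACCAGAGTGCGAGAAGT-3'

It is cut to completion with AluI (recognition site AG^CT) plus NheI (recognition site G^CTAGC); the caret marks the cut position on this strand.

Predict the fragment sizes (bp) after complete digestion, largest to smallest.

AluI sites (AGCT) start at positions 49, 107, 125.
AluI cuts after base 2 of each site, so after positions 50, 108, 126.
NheI sites (GCTAGC) start at positions 16, 62.
NheI cuts after the first base of each site, so after positions 16, 62.
Combined cut positions: 16, 50, 62, 108, 126.
Linear molecule, 5 cuts → 6 fragments:
  1–16 → 16 bp
  17–50 → 34 bp
  51–62 → 12 bp
  63–108 → 46 bp
  109–126 → 18 bp
  127–153 → 27 bp
Sorted largest to smallest: 46, 34, 27, 18, 16, 12 bp.

46, 34, 27, 18, 16, 12 bp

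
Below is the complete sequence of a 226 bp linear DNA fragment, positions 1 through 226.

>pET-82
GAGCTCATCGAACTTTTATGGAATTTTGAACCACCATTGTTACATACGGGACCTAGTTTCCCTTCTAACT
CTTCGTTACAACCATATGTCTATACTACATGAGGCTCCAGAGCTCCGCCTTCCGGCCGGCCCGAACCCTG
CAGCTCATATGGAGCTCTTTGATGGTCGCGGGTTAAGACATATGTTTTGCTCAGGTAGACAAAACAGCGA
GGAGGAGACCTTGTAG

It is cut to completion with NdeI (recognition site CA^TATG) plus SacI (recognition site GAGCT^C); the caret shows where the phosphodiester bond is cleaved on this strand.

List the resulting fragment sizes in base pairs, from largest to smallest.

NdeI sites (CATATG) start at positions 83, 146, 179.
NdeI cuts after base 2 of each site, so after positions 84, 147, 180.
SacI sites (GAGCTC) start at positions 1, 110, 152.
SacI cuts after base 5 of each site (before the last base), so after positions 5, 114, 156.
Combined cut positions: 5, 84, 114, 147, 156, 180.
Linear molecule, 6 cuts → 7 fragments:
  1–5 → 5 bp
  6–84 → 79 bp
  85–114 → 30 bp
  115–147 → 33 bp
  148–156 → 9 bp
  157–180 → 24 bp
  181–226 → 46 bp
Sorted largest to smallest: 79, 46, 33, 30, 24, 9, 5 bp.

79, 46, 33, 30, 24, 9, 5 bp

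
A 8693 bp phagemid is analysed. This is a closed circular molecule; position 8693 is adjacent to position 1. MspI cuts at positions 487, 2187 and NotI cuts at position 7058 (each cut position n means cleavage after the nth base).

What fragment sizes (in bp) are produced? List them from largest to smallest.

Combined cut positions (sorted): 487, 2187, 7058.
Circular molecule, 3 cuts → 3 fragments:
  2187 − 487 = 1700 bp
  7058 − 2187 = 4871 bp
  wrap: 8693 − 7058 + 487 = 2122 bp
Sorted largest to smallest: 4871, 2122, 1700 bp.

4871, 2122, 1700 bp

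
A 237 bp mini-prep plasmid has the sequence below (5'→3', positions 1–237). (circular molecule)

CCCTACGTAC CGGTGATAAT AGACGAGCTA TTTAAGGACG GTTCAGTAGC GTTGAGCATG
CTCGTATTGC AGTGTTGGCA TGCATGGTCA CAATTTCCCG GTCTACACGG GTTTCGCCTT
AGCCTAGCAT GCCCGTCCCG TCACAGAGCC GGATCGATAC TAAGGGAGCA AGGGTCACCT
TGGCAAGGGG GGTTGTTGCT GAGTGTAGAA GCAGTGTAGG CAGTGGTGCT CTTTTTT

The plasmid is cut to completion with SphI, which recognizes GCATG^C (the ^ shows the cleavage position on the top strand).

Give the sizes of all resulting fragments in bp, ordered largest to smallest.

SphI sites (GCATGC) start at positions 56, 78, 127.
SphI cuts after base 5 of each site (before the last base), so after positions 60, 82, 131.
Circular molecule, 3 cuts → 3 fragments:
  61–82 → 22 bp
  83–131 → 49 bp
  132–237 then 1–60 → 106 + 60 = 166 bp
Sorted largest to smallest: 166, 49, 22 bp.

166, 49, 22 bp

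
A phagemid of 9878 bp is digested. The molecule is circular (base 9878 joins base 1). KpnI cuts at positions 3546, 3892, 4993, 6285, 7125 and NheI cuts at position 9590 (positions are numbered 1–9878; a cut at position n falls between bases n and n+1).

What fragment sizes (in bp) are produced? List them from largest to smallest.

Combined cut positions (sorted): 3546, 3892, 4993, 6285, 7125, 9590.
Circular molecule, 6 cuts → 6 fragments:
  3892 − 3546 = 346 bp
  4993 − 3892 = 1101 bp
  6285 − 4993 = 1292 bp
  7125 − 6285 = 840 bp
  9590 − 7125 = 2465 bp
  wrap: 9878 − 9590 + 3546 = 3834 bp
Sorted largest to smallest: 3834, 2465, 1292, 1101, 840, 346 bp.

3834, 2465, 1292, 1101, 840, 346 bp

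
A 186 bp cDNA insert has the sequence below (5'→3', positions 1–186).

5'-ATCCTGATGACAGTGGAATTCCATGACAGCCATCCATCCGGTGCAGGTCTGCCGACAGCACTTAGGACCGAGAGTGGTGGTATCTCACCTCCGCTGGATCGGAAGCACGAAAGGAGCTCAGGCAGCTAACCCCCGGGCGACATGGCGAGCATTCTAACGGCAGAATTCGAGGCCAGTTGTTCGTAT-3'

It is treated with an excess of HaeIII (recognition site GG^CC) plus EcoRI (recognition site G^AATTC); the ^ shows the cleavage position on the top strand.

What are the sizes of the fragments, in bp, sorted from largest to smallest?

147, 16, 14, 9 bp

The HaeIII site (GGCC) starts at position 171.
HaeIII cuts after base 2 of each site, so after position 172.
EcoRI sites (GAATTC) start at positions 16, 163.
EcoRI cuts after the first base of each site, so after positions 16, 163.
Combined cut positions: 16, 163, 172.
Linear molecule, 3 cuts → 4 fragments:
  1–16 → 16 bp
  17–163 → 147 bp
  164–172 → 9 bp
  173–186 → 14 bp
Sorted largest to smallest: 147, 16, 14, 9 bp.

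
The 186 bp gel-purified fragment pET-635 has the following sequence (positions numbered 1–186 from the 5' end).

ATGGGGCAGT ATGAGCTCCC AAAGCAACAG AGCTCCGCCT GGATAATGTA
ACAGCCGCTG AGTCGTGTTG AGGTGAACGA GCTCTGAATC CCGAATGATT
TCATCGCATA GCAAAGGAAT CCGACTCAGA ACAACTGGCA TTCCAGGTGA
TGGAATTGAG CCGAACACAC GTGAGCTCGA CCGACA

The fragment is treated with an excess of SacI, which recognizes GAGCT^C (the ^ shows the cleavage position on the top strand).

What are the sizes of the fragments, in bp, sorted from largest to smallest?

SacI sites (GAGCTC) start at positions 13, 30, 79, 173.
SacI cuts after base 5 of each site (before the last base), so after positions 17, 34, 83, 177.
Linear molecule, 4 cuts → 5 fragments:
  1–17 → 17 bp
  18–34 → 17 bp
  35–83 → 49 bp
  84–177 → 94 bp
  178–186 → 9 bp
Sorted largest to smallest: 94, 49, 17, 17, 9 bp.

94, 49, 17, 17, 9 bp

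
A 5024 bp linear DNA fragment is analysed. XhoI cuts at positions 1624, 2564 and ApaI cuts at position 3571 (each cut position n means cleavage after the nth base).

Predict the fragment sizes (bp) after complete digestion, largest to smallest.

Combined cut positions (sorted): 1624, 2564, 3571.
Linear molecule, 3 cuts → 4 fragments:
  1624 − 0 = 1624 bp
  2564 − 1624 = 940 bp
  3571 − 2564 = 1007 bp
  5024 − 3571 = 1453 bp
Sorted largest to smallest: 1624, 1453, 1007, 940 bp.

1624, 1453, 1007, 940 bp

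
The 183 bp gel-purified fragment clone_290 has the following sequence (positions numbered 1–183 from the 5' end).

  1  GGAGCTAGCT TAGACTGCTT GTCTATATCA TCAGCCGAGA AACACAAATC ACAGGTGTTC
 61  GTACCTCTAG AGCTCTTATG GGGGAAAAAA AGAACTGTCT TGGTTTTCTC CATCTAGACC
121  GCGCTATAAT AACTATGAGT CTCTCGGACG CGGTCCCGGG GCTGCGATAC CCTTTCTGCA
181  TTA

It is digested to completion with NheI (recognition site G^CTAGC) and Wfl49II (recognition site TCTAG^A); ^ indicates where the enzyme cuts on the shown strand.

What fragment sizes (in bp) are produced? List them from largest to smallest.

The NheI site (GCTAGC) starts at position 4.
NheI cuts after the first base of each site, so after position 4.
Wfl49II sites (TCTAGA) start at positions 66, 113.
Wfl49II cuts after base 5 of each site (before the last base), so after positions 70, 117.
Combined cut positions: 4, 70, 117.
Linear molecule, 3 cuts → 4 fragments:
  1–4 → 4 bp
  5–70 → 66 bp
  71–117 → 47 bp
  118–183 → 66 bp
Sorted largest to smallest: 66, 66, 47, 4 bp.

66, 66, 47, 4 bp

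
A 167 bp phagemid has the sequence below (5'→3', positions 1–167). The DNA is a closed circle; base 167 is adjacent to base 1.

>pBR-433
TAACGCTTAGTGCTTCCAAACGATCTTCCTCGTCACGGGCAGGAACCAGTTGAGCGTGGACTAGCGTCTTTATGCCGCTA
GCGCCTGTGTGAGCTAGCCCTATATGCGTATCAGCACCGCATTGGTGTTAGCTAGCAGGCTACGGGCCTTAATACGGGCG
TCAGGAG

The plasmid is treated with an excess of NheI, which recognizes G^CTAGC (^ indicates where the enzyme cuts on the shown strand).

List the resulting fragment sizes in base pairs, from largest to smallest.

113, 38, 16 bp

NheI sites (GCTAGC) start at positions 77, 93, 131.
NheI cuts after the first base of each site, so after positions 77, 93, 131.
Circular molecule, 3 cuts → 3 fragments:
  78–93 → 16 bp
  94–131 → 38 bp
  132–167 then 1–77 → 36 + 77 = 113 bp
Sorted largest to smallest: 113, 38, 16 bp.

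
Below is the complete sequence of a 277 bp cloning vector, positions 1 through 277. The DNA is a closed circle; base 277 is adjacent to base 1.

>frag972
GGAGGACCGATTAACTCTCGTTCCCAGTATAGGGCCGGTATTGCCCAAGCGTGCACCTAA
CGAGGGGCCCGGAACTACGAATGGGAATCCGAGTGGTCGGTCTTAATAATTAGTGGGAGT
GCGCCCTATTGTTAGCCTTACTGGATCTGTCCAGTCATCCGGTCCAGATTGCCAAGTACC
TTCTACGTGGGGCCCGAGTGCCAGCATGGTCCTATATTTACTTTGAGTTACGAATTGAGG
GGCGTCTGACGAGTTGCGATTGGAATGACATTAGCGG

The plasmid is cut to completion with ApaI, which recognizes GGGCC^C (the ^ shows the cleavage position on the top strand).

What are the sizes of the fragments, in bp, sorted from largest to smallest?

ApaI sites (GGGCCC) start at positions 65, 190.
ApaI cuts after base 5 of each site (before the last base), so after positions 69, 194.
Circular molecule, 2 cuts → 2 fragments:
  70–194 → 125 bp
  195–277 then 1–69 → 83 + 69 = 152 bp
Sorted largest to smallest: 152, 125 bp.

152, 125 bp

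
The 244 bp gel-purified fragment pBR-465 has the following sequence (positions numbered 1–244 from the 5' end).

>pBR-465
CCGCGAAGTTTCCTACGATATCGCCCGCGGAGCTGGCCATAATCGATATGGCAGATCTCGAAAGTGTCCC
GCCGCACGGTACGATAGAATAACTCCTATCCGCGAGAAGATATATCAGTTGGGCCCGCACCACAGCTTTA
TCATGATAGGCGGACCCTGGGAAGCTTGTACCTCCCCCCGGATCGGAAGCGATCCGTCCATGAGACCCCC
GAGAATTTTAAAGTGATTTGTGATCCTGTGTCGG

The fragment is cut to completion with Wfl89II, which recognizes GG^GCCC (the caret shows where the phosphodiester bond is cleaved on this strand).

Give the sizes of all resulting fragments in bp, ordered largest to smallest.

122, 122 bp

The Wfl89II site (GGGCCC) starts at position 121.
Wfl89II cuts after base 2 of each site, so after position 122.
Linear molecule, 1 cut → 2 fragments:
  1–122 → 122 bp
  123–244 → 122 bp
Sorted largest to smallest: 122, 122 bp.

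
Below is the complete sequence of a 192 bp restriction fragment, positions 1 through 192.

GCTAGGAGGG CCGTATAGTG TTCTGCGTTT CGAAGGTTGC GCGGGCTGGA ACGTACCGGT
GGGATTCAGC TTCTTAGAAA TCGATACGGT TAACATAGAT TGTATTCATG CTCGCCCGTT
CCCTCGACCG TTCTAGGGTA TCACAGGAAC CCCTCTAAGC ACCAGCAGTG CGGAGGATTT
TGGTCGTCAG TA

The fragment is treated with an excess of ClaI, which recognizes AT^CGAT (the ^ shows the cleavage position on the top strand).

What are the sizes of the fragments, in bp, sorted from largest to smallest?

111, 81 bp

The ClaI site (ATCGAT) starts at position 80.
ClaI cuts after base 2 of each site, so after position 81.
Linear molecule, 1 cut → 2 fragments:
  1–81 → 81 bp
  82–192 → 111 bp
Sorted largest to smallest: 111, 81 bp.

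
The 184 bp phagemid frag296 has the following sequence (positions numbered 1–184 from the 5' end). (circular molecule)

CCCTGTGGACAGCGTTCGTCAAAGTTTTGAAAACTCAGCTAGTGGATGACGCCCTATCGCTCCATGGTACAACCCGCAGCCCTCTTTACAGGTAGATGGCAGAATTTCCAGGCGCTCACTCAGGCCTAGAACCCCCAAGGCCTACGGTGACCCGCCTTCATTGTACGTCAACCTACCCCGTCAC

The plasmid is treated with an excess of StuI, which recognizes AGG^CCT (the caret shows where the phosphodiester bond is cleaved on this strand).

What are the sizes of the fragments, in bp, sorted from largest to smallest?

168, 16 bp

StuI sites (AGGCCT) start at positions 122, 138.
StuI cuts after base 3 of each site, so after positions 124, 140.
Circular molecule, 2 cuts → 2 fragments:
  125–140 → 16 bp
  141–184 then 1–124 → 44 + 124 = 168 bp
Sorted largest to smallest: 168, 16 bp.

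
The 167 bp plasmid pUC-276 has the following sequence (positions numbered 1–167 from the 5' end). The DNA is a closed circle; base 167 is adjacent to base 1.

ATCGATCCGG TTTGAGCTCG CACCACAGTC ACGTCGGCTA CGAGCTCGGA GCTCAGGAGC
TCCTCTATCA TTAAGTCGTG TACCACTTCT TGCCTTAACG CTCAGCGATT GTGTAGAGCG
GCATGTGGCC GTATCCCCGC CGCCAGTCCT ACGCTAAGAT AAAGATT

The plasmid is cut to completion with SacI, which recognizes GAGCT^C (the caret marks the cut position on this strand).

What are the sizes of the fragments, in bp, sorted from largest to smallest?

SacI sites (GAGCTC) start at positions 14, 42, 49, 57.
SacI cuts after base 5 of each site (before the last base), so after positions 18, 46, 53, 61.
Circular molecule, 4 cuts → 4 fragments:
  19–46 → 28 bp
  47–53 → 7 bp
  54–61 → 8 bp
  62–167 then 1–18 → 106 + 18 = 124 bp
Sorted largest to smallest: 124, 28, 8, 7 bp.

124, 28, 8, 7 bp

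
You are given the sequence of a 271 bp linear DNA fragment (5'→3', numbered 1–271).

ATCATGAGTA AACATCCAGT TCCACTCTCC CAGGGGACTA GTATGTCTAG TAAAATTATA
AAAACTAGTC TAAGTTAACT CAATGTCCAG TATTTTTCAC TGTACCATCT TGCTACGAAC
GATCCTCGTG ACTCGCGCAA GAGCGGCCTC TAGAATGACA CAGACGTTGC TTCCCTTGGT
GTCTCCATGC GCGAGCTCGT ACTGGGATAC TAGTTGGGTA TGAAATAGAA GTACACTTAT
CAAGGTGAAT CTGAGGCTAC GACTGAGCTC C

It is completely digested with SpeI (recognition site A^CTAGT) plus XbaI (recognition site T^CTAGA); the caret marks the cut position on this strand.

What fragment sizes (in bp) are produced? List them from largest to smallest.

SpeI sites (ACTAGT) start at positions 37, 64, 209.
SpeI cuts after the first base of each site, so after positions 37, 64, 209.
The XbaI site (TCTAGA) starts at position 149.
XbaI cuts after the first base of each site, so after position 149.
Combined cut positions: 37, 64, 149, 209.
Linear molecule, 4 cuts → 5 fragments:
  1–37 → 37 bp
  38–64 → 27 bp
  65–149 → 85 bp
  150–209 → 60 bp
  210–271 → 62 bp
Sorted largest to smallest: 85, 62, 60, 37, 27 bp.

85, 62, 60, 37, 27 bp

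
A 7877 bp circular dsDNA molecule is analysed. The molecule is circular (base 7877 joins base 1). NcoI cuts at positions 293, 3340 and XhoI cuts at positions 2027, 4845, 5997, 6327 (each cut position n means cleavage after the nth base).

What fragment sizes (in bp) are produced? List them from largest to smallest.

1843, 1734, 1505, 1313, 1152, 330 bp

Combined cut positions (sorted): 293, 2027, 3340, 4845, 5997, 6327.
Circular molecule, 6 cuts → 6 fragments:
  2027 − 293 = 1734 bp
  3340 − 2027 = 1313 bp
  4845 − 3340 = 1505 bp
  5997 − 4845 = 1152 bp
  6327 − 5997 = 330 bp
  wrap: 7877 − 6327 + 293 = 1843 bp
Sorted largest to smallest: 1843, 1734, 1505, 1313, 1152, 330 bp.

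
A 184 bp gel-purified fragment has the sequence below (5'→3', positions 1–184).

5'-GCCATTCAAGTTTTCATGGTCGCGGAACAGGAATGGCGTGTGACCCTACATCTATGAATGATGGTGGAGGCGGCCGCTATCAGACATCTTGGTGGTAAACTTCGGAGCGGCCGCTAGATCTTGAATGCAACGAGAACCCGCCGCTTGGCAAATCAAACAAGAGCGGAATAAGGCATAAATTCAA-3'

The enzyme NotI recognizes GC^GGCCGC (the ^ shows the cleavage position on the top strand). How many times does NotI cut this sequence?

GCGGCCGC occurs starting at positions 70, 107.
NotI cuts at 2 sites.

2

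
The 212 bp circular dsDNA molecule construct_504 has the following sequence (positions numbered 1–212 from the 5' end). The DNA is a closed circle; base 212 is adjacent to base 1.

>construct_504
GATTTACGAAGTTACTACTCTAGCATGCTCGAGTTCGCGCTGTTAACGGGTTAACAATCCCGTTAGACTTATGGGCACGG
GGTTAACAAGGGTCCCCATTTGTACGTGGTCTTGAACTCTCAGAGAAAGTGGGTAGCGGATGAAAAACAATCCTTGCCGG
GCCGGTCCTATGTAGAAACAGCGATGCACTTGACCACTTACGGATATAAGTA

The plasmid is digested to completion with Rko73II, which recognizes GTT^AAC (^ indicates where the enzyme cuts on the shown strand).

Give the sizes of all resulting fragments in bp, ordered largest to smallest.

172, 32, 8 bp

Rko73II sites (GTTAAC) start at positions 42, 50, 82.
Rko73II cuts after base 3 of each site, so after positions 44, 52, 84.
Circular molecule, 3 cuts → 3 fragments:
  45–52 → 8 bp
  53–84 → 32 bp
  85–212 then 1–44 → 128 + 44 = 172 bp
Sorted largest to smallest: 172, 32, 8 bp.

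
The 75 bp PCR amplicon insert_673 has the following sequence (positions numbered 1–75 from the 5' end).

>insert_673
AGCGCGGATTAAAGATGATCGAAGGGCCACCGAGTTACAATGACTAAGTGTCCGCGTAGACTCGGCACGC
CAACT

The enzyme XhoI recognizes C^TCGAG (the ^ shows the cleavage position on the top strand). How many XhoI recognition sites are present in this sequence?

0

No occurrence of CTCGAG is present in the sequence.
XhoI does not cut: 0 sites.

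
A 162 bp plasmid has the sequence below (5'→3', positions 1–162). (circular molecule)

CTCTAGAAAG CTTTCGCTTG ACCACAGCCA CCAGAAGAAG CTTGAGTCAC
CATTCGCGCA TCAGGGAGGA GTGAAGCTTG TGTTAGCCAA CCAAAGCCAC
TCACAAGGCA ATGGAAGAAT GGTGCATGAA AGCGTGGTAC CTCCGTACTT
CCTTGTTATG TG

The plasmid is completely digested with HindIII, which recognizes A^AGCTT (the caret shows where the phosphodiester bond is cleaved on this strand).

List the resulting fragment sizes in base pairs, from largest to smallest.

96, 36, 30 bp

HindIII sites (AAGCTT) start at positions 8, 38, 74.
HindIII cuts after the first base of each site, so after positions 8, 38, 74.
Circular molecule, 3 cuts → 3 fragments:
  9–38 → 30 bp
  39–74 → 36 bp
  75–162 then 1–8 → 88 + 8 = 96 bp
Sorted largest to smallest: 96, 36, 30 bp.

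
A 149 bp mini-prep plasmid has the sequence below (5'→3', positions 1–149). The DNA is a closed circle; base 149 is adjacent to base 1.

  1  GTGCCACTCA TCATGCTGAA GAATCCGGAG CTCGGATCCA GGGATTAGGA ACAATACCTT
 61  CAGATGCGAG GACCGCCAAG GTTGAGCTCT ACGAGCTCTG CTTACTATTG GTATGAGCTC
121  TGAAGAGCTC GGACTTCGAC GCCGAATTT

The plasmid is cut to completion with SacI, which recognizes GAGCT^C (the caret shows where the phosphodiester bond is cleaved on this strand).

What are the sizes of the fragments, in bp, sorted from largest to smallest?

SacI sites (GAGCTC) start at positions 28, 84, 93, 115, 125.
SacI cuts after base 5 of each site (before the last base), so after positions 32, 88, 97, 119, 129.
Circular molecule, 5 cuts → 5 fragments:
  33–88 → 56 bp
  89–97 → 9 bp
  98–119 → 22 bp
  120–129 → 10 bp
  130–149 then 1–32 → 20 + 32 = 52 bp
Sorted largest to smallest: 56, 52, 22, 10, 9 bp.

56, 52, 22, 10, 9 bp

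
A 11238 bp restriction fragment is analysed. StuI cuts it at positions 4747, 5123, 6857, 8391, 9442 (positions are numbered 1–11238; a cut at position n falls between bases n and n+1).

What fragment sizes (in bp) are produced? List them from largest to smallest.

4747, 1796, 1734, 1534, 1051, 376 bp

Linear molecule, 5 cuts → 6 fragments:
  4747 − 0 = 4747 bp
  5123 − 4747 = 376 bp
  6857 − 5123 = 1734 bp
  8391 − 6857 = 1534 bp
  9442 − 8391 = 1051 bp
  11238 − 9442 = 1796 bp
Sorted largest to smallest: 4747, 1796, 1734, 1534, 1051, 376 bp.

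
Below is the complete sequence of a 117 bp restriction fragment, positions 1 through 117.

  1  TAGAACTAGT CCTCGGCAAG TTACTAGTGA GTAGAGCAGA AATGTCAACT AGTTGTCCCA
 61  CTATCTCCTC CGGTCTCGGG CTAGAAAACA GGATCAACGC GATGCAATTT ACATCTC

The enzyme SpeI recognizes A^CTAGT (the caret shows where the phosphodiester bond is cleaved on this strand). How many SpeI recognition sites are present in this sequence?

3

ACTAGT occurs starting at positions 5, 23, 48.
SpeI cuts at 3 sites.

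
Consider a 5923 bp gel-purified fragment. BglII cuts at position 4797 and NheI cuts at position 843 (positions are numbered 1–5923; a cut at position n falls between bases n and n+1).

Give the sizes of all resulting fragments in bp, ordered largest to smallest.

3954, 1126, 843 bp

Combined cut positions (sorted): 843, 4797.
Linear molecule, 2 cuts → 3 fragments:
  843 − 0 = 843 bp
  4797 − 843 = 3954 bp
  5923 − 4797 = 1126 bp
Sorted largest to smallest: 3954, 1126, 843 bp.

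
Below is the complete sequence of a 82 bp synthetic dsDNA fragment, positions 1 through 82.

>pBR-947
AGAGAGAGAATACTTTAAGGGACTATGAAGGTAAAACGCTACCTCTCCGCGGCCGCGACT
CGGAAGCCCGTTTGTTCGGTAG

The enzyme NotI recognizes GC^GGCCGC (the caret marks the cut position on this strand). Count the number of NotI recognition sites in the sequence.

GCGGCCGC occurs starting at position 49.
NotI cuts at 1 site.

1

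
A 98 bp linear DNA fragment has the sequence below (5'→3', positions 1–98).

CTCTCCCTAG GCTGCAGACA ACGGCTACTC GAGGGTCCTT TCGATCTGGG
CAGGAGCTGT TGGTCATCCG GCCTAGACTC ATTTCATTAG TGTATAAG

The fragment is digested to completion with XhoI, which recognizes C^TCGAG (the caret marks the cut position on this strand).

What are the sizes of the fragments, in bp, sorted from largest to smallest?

The XhoI site (CTCGAG) starts at position 28.
XhoI cuts after the first base of each site, so after position 28.
Linear molecule, 1 cut → 2 fragments:
  1–28 → 28 bp
  29–98 → 70 bp
Sorted largest to smallest: 70, 28 bp.

70, 28 bp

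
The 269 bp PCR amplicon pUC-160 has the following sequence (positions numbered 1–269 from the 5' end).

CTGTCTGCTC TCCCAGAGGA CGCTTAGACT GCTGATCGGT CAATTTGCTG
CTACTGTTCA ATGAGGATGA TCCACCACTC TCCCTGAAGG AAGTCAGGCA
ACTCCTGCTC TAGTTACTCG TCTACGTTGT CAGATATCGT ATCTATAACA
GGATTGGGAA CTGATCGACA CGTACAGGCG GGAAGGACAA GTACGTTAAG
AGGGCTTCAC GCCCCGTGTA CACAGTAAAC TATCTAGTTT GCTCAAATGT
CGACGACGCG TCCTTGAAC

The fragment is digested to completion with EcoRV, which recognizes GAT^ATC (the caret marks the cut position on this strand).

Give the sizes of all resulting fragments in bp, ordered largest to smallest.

The EcoRV site (GATATC) starts at position 133.
EcoRV cuts after base 3 of each site, so after position 135.
Linear molecule, 1 cut → 2 fragments:
  1–135 → 135 bp
  136–269 → 134 bp
Sorted largest to smallest: 135, 134 bp.

135, 134 bp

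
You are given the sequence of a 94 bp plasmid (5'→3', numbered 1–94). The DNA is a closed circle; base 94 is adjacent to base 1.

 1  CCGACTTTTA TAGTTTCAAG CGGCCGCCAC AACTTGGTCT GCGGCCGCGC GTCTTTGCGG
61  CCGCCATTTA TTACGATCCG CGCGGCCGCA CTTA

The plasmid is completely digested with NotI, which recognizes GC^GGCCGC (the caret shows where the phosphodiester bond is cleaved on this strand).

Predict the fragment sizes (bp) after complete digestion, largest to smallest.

NotI sites (GCGGCCGC) start at positions 20, 41, 57, 82.
NotI cuts after base 2 of each site, so after positions 21, 42, 58, 83.
Circular molecule, 4 cuts → 4 fragments:
  22–42 → 21 bp
  43–58 → 16 bp
  59–83 → 25 bp
  84–94 then 1–21 → 11 + 21 = 32 bp
Sorted largest to smallest: 32, 25, 21, 16 bp.

32, 25, 21, 16 bp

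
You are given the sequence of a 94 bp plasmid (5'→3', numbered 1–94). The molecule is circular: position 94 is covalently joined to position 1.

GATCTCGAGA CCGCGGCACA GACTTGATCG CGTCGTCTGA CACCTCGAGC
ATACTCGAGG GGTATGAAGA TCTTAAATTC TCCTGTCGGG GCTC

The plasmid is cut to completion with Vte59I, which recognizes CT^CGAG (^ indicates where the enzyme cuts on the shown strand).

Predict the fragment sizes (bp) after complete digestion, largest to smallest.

44, 40, 10 bp

Vte59I sites (CTCGAG) start at positions 4, 44, 54.
Vte59I cuts after base 2 of each site, so after positions 5, 45, 55.
Circular molecule, 3 cuts → 3 fragments:
  6–45 → 40 bp
  46–55 → 10 bp
  56–94 then 1–5 → 39 + 5 = 44 bp
Sorted largest to smallest: 44, 40, 10 bp.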